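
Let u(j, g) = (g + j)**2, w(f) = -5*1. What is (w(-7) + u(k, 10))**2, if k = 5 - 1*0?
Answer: 48400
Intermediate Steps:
k = 5 (k = 5 + 0 = 5)
w(f) = -5
(w(-7) + u(k, 10))**2 = (-5 + (10 + 5)**2)**2 = (-5 + 15**2)**2 = (-5 + 225)**2 = 220**2 = 48400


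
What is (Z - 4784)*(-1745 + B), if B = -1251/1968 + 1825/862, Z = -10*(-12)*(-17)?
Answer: 420490996291/35342 ≈ 1.1898e+7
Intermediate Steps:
Z = -2040 (Z = 120*(-17) = -2040)
B = 418873/282736 (B = -1251*1/1968 + 1825*(1/862) = -417/656 + 1825/862 = 418873/282736 ≈ 1.4815)
(Z - 4784)*(-1745 + B) = (-2040 - 4784)*(-1745 + 418873/282736) = -6824*(-492955447/282736) = 420490996291/35342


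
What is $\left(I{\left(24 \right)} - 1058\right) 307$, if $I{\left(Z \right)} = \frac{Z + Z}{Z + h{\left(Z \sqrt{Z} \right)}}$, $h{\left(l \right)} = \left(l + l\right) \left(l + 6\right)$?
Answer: $- \frac{430676782176}{1325953} - \frac{14736 \sqrt{6}}{1325953} \approx -3.2481 \cdot 10^{5}$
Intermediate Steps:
$h{\left(l \right)} = 2 l \left(6 + l\right)$
$I{\left(Z \right)} = \frac{2 Z}{Z + 2 Z^{\frac{3}{2}} \left(6 + Z^{\frac{3}{2}}\right)}$ ($I{\left(Z \right)} = \frac{Z + Z}{Z + 2 Z \sqrt{Z} \left(6 + Z \sqrt{Z}\right)} = \frac{2 Z}{Z + 2 Z^{\frac{3}{2}} \left(6 + Z^{\frac{3}{2}}\right)}$)
$\left(I{\left(24 \right)} - 1058\right) 307 = \left(2 \cdot 24 \frac{1}{24 + 2 \cdot 24^{3} + 12 \cdot 24^{\frac{3}{2}}} - 1058\right) 307 = \left(2 \cdot 24 \frac{1}{24 + 2 \cdot 13824 + 12 \cdot 48 \sqrt{6}} - 1058\right) 307 = \left(2 \cdot 24 \frac{1}{24 + 27648 + 576 \sqrt{6}} - 1058\right) 307 = \left(2 \cdot 24 \frac{1}{27672 + 576 \sqrt{6}} - 1058\right) 307 = \left(\frac{48}{27672 + 576 \sqrt{6}} - 1058\right) 307 = \left(-1058 + \frac{48}{27672 + 576 \sqrt{6}}\right) 307 = -324806 + \frac{14736}{27672 + 576 \sqrt{6}}$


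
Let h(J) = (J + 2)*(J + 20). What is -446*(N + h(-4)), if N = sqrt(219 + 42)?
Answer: 14272 - 1338*sqrt(29) ≈ 7066.6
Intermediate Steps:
N = 3*sqrt(29) (N = sqrt(261) = 3*sqrt(29) ≈ 16.155)
h(J) = (2 + J)*(20 + J)
-446*(N + h(-4)) = -446*(3*sqrt(29) + (40 + (-4)**2 + 22*(-4))) = -446*(3*sqrt(29) + (40 + 16 - 88)) = -446*(3*sqrt(29) - 32) = -446*(-32 + 3*sqrt(29)) = 14272 - 1338*sqrt(29)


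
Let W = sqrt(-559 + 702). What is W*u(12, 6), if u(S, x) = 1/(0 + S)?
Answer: sqrt(143)/12 ≈ 0.99652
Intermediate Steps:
u(S, x) = 1/S
W = sqrt(143) ≈ 11.958
W*u(12, 6) = sqrt(143)/12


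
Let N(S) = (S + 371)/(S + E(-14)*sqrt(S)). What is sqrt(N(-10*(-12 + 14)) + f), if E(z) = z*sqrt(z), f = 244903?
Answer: sqrt(-4897709 + 6857284*sqrt(70))/(2*sqrt(-5 + 7*sqrt(70))) ≈ 494.88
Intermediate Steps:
E(z) = z**(3/2)
N(S) = (371 + S)/(S - 14*I*sqrt(14)*sqrt(S)) (N(S) = (S + 371)/(S + (-14)**(3/2)*sqrt(S)) = (371 + S)/(S + (-14*I*sqrt(14))*sqrt(S)) = (371 + S)/(S - 14*I*sqrt(14)*sqrt(S)))
sqrt(N(-10*(-12 + 14)) + f) = sqrt((371 - 10*(-12 + 14))/(-10*(-12 + 14) - 14*I*sqrt(14)*sqrt(-10*(-12 + 14))) + 244903) = sqrt((371 - 10*2)/(-10*2 - 14*I*sqrt(14)*sqrt(-10*2)) + 244903) = sqrt((371 - 20)/(-20 - 14*I*sqrt(14)*sqrt(-20)) + 244903) = sqrt(351/(-20 - 14*I*sqrt(14)*2*I*sqrt(5)) + 244903) = sqrt(351/(-20 + 28*sqrt(70)) + 244903) = sqrt(244903 + 351/(-20 + 28*sqrt(70)))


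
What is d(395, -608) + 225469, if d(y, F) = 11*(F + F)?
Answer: 212093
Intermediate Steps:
d(y, F) = 22*F (d(y, F) = 11*(2*F) = 22*F)
d(395, -608) + 225469 = 22*(-608) + 225469 = -13376 + 225469 = 212093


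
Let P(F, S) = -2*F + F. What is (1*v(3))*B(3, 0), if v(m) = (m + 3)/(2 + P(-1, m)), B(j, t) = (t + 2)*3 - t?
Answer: 12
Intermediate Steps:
B(j, t) = 6 + 2*t (B(j, t) = (2 + t)*3 - t = (6 + 3*t) - t = 6 + 2*t)
P(F, S) = -F
v(m) = 1 + m/3 (v(m) = (m + 3)/(2 - 1*(-1)) = (3 + m)/(2 + 1) = (3 + m)/3 = (3 + m)*(⅓) = 1 + m/3)
(1*v(3))*B(3, 0) = (1*(1 + (⅓)*3))*(6 + 2*0) = (1*(1 + 1))*(6 + 0) = (1*2)*6 = 2*6 = 12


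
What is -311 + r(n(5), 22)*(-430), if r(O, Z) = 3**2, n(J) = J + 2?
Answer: -4181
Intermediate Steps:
n(J) = 2 + J
r(O, Z) = 9
-311 + r(n(5), 22)*(-430) = -311 + 9*(-430) = -311 - 3870 = -4181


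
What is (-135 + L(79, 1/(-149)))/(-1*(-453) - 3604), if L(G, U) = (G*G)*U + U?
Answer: 26357/469499 ≈ 0.056139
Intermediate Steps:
L(G, U) = U + U*G**2 (L(G, U) = G**2*U + U = U*G**2 + U = U + U*G**2)
(-135 + L(79, 1/(-149)))/(-1*(-453) - 3604) = (-135 + (1 + 79**2)/(-149))/(-1*(-453) - 3604) = (-135 - (1 + 6241)/149)/(453 - 3604) = (-135 - 1/149*6242)/(-3151) = (-135 - 6242/149)*(-1/3151) = -26357/149*(-1/3151) = 26357/469499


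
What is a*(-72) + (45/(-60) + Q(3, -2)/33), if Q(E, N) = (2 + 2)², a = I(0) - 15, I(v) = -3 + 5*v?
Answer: 171037/132 ≈ 1295.7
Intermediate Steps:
a = -18 (a = (-3 + 5*0) - 15 = (-3 + 0) - 15 = -3 - 15 = -18)
Q(E, N) = 16 (Q(E, N) = 4² = 16)
a*(-72) + (45/(-60) + Q(3, -2)/33) = -18*(-72) + (45/(-60) + 16/33) = 1296 + (45*(-1/60) + 16*(1/33)) = 1296 + (-¾ + 16/33) = 1296 - 35/132 = 171037/132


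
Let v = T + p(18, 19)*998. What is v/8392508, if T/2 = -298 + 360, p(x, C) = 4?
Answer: 1029/2098127 ≈ 0.00049044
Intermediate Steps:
T = 124 (T = 2*(-298 + 360) = 2*62 = 124)
v = 4116 (v = 124 + 4*998 = 124 + 3992 = 4116)
v/8392508 = 4116/8392508 = 4116*(1/8392508) = 1029/2098127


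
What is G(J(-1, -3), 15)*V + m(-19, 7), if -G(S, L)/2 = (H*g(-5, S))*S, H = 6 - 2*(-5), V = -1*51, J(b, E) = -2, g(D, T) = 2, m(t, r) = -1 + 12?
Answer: -6517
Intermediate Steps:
m(t, r) = 11
V = -51
H = 16 (H = 6 + 10 = 16)
G(S, L) = -64*S (G(S, L) = -2*16*2*S = -64*S)
G(J(-1, -3), 15)*V + m(-19, 7) = -64*(-2)*(-51) + 11 = 128*(-51) + 11 = -6528 + 11 = -6517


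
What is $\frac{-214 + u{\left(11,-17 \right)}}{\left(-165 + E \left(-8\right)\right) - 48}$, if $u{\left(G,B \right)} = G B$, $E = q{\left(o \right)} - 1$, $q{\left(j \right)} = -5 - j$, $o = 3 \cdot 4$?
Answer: $\frac{401}{69} \approx 5.8116$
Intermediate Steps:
$o = 12$
$E = -18$ ($E = \left(-5 - 12\right) - 1 = -17 - 1 = -18$)
$u{\left(G,B \right)} = B G$
$\frac{-214 + u{\left(11,-17 \right)}}{\left(-165 + E \left(-8\right)\right) - 48} = \frac{-214 - 187}{\left(-165 - -144\right) - 48} = \frac{-214 - 187}{\left(-165 + 144\right) - 48} = - \frac{401}{-21 - 48} = - \frac{401}{-69} = \left(-401\right) \left(- \frac{1}{69}\right) = \frac{401}{69}$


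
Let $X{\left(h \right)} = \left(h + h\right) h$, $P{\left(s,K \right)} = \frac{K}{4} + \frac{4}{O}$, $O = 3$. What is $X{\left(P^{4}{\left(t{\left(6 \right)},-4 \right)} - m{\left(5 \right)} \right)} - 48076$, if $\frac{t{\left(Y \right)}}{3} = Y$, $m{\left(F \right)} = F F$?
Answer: $- \frac{307233484}{6561} \approx -46827.0$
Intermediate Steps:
$m{\left(F \right)} = F^{2}$
$t{\left(Y \right)} = 3 Y$
$P{\left(s,K \right)} = \frac{4}{3} + \frac{K}{4}$ ($P{\left(s,K \right)} = \frac{K}{4} + \frac{4}{3} = \frac{4}{3} + \frac{K}{4}$)
$X{\left(h \right)} = 2 h^{2}$ ($X{\left(h \right)} = 2 h h = 2 h^{2}$)
$X{\left(P^{4}{\left(t{\left(6 \right)},-4 \right)} - m{\left(5 \right)} \right)} - 48076 = 2 \left(\left(\frac{4}{3} + \frac{1}{4} \left(-4\right)\right)^{4} - 5^{2}\right)^{2} - 48076 = 2 \left(\left(\frac{4}{3} - 1\right)^{4} - 25\right)^{2} - 48076 = 2 \left(\left(\frac{1}{3}\right)^{4} - 25\right)^{2} - 48076 = 2 \left(\frac{1}{81} - 25\right)^{2} - 48076 = 2 \left(- \frac{2024}{81}\right)^{2} - 48076 = 2 \cdot \frac{4096576}{6561} - 48076 = \frac{8193152}{6561} - 48076 = - \frac{307233484}{6561}$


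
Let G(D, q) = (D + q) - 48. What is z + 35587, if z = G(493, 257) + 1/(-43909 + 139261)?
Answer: 3460228729/95352 ≈ 36289.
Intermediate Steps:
G(D, q) = -48 + D + q
z = 66937105/95352 (z = (-48 + 493 + 257) + 1/(-43909 + 139261) = 702 + 1/95352 = 66937105/95352 ≈ 702.00)
z + 35587 = 66937105/95352 + 35587 = 3460228729/95352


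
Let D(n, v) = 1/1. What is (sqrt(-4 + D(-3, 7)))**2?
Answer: -3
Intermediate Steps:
D(n, v) = 1
(sqrt(-4 + D(-3, 7)))**2 = (sqrt(-4 + 1))**2 = (sqrt(-3))**2 = (I*sqrt(3))**2 = -3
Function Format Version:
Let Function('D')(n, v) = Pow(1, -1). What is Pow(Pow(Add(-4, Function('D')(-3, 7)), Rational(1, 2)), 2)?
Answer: -3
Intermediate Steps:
Function('D')(n, v) = 1
Pow(Pow(Add(-4, Function('D')(-3, 7)), Rational(1, 2)), 2) = Pow(Pow(Add(-4, 1), Rational(1, 2)), 2) = Pow(Pow(-3, Rational(1, 2)), 2) = Pow(Mul(I, Pow(3, Rational(1, 2))), 2) = -3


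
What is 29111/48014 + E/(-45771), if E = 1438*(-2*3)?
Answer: 582234791/732549598 ≈ 0.79481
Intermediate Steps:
E = -8628 (E = 1438*(-6) = -8628)
29111/48014 + E/(-45771) = 29111/48014 - 8628/(-45771) = 29111*(1/48014) - 8628*(-1/45771) = 29111/48014 + 2876/15257 = 582234791/732549598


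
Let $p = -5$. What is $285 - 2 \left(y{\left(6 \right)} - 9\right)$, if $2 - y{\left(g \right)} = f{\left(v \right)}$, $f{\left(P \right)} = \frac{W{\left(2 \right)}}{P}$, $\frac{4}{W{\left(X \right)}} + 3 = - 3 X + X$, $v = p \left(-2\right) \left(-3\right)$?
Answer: $\frac{31399}{105} \approx 299.04$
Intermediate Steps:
$v = -30$ ($v = \left(-5\right) \left(-2\right) \left(-3\right) = 10 \left(-3\right) = -30$)
$W{\left(X \right)} = \frac{4}{-3 - 2 X}$ ($W{\left(X \right)} = \frac{4}{-3 + \left(- 3 X + X\right)} = \frac{4}{-3 - 2 X}$)
$f{\left(P \right)} = - \frac{4}{7 P}$ ($f{\left(P \right)} = \frac{\left(-4\right) \frac{1}{3 + 2 \cdot 2}}{P} = \frac{\left(-4\right) \frac{1}{3 + 4}}{P} = \frac{\left(-4\right) \frac{1}{7}}{P} = - \frac{4}{7 P}$)
$y{\left(g \right)} = \frac{208}{105}$ ($y{\left(g \right)} = 2 - - \frac{4}{7 \left(-30\right)} = 2 - \left(- \frac{4}{7}\right) \left(- \frac{1}{30}\right) = 2 - \frac{2}{105} = \frac{208}{105}$)
$285 - 2 \left(y{\left(6 \right)} - 9\right) = 285 - 2 \left(\frac{208}{105} - 9\right) = 285 - 2 \left(- \frac{737}{105}\right) = 285 - - \frac{1474}{105} = 285 + \frac{1474}{105} = \frac{31399}{105}$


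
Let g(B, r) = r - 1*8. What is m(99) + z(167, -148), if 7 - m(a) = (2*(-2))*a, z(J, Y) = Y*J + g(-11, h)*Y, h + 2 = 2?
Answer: -23129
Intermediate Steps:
h = 0 (h = -2 + 2 = 0)
g(B, r) = -8 + r (g(B, r) = r - 8 = -8 + r)
z(J, Y) = -8*Y + J*Y (z(J, Y) = Y*J + (-8 + 0)*Y = J*Y - 8*Y = -8*Y + J*Y)
m(a) = 7 + 4*a (m(a) = 7 - 2*(-2)*a = 7 - (-4)*a = 7 + 4*a)
m(99) + z(167, -148) = (7 + 4*99) - 148*(-8 + 167) = (7 + 396) - 148*159 = 403 - 23532 = -23129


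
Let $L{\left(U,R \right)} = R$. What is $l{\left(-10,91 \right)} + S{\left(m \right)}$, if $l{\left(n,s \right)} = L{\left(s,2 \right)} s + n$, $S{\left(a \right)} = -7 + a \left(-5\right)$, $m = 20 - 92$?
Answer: $525$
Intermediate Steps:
$m = -72$ ($m = 20 - 92 = -72$)
$S{\left(a \right)} = -7 - 5 a$
$l{\left(n,s \right)} = n + 2 s$ ($l{\left(n,s \right)} = 2 s + n = n + 2 s$)
$l{\left(-10,91 \right)} + S{\left(m \right)} = \left(-10 + 2 \cdot 91\right) - -353 = \left(-10 + 182\right) + \left(-7 + 360\right) = 172 + 353 = 525$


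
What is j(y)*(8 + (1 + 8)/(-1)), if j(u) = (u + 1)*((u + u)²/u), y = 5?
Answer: -120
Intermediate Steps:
j(u) = 4*u*(1 + u) (j(u) = (1 + u)*((2*u)²/u) = (1 + u)*((4*u²)/u) = (1 + u)*(4*u) = 4*u*(1 + u))
j(y)*(8 + (1 + 8)/(-1)) = (4*5*(1 + 5))*(8 + (1 + 8)/(-1)) = (4*5*6)*(8 + 9*(-1)) = 120*(8 - 9) = 120*(-1) = -120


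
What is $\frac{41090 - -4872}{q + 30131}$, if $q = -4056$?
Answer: $\frac{6566}{3725} \approx 1.7627$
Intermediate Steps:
$\frac{41090 - -4872}{q + 30131} = \frac{41090 - -4872}{-4056 + 30131} = \frac{41090 + 4872}{26075} = 45962 \cdot \frac{1}{26075} = \frac{6566}{3725}$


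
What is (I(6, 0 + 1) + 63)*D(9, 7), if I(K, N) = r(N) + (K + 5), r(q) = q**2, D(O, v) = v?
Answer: 525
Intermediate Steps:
I(K, N) = 5 + K + N**2 (I(K, N) = N**2 + (K + 5) = N**2 + (5 + K) = 5 + K + N**2)
(I(6, 0 + 1) + 63)*D(9, 7) = ((5 + 6 + (0 + 1)**2) + 63)*7 = ((5 + 6 + 1**2) + 63)*7 = ((5 + 6 + 1) + 63)*7 = (12 + 63)*7 = 75*7 = 525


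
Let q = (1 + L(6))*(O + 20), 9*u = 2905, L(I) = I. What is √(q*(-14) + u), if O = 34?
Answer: I*√44723/3 ≈ 70.493*I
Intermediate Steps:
u = 2905/9 (u = (⅑)*2905 = 2905/9 ≈ 322.78)
q = 378 (q = (1 + 6)*(34 + 20) = 7*54 = 378)
√(q*(-14) + u) = √(378*(-14) + 2905/9) = √(-5292 + 2905/9) = √(-44723/9) = I*√44723/3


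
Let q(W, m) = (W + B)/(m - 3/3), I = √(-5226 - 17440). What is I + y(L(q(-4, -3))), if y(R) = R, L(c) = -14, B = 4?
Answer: -14 + I*√22666 ≈ -14.0 + 150.55*I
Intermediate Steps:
I = I*√22666 (I = √(-22666) = I*√22666 ≈ 150.55*I)
q(W, m) = (4 + W)/(-1 + m) (q(W, m) = (W + 4)/(m - 3/3) = (4 + W)/(m - 3*⅓) = (4 + W)/(m - 1) = (4 + W)/(-1 + m))
I + y(L(q(-4, -3))) = I*√22666 - 14 = -14 + I*√22666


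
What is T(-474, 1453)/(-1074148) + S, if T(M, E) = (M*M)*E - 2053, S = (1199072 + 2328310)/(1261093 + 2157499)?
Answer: -139027232939633/459009219952 ≈ -302.89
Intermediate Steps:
S = 1763691/1709296 (S = 3527382/3418592 = 3527382*(1/3418592) = 1763691/1709296 ≈ 1.0318)
T(M, E) = -2053 + E*M² (T(M, E) = M²*E - 2053 = E*M² - 2053 = -2053 + E*M²)
T(-474, 1453)/(-1074148) + S = (-2053 + 1453*(-474)²)/(-1074148) + 1763691/1709296 = (-2053 + 1453*224676)*(-1/1074148) + 1763691/1709296 = (-2053 + 326454228)*(-1/1074148) + 1763691/1709296 = 326452175*(-1/1074148) + 1763691/1709296 = -326452175/1074148 + 1763691/1709296 = -139027232939633/459009219952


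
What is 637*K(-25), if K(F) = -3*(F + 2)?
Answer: 43953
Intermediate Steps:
K(F) = -6 - 3*F (K(F) = -3*(2 + F) = -6 - 3*F)
637*K(-25) = 637*(-6 - 3*(-25)) = 637*(-6 + 75) = 637*69 = 43953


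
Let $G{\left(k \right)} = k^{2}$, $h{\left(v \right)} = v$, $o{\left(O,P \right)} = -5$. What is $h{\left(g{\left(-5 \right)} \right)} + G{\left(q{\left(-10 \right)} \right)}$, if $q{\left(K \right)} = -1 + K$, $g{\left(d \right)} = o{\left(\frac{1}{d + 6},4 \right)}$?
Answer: $116$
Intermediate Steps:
$g{\left(d \right)} = -5$
$h{\left(g{\left(-5 \right)} \right)} + G{\left(q{\left(-10 \right)} \right)} = -5 + \left(-1 - 10\right)^{2} = -5 + \left(-11\right)^{2} = -5 + 121 = 116$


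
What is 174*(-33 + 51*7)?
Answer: 56376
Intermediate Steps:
174*(-33 + 51*7) = 174*(-33 + 357) = 174*324 = 56376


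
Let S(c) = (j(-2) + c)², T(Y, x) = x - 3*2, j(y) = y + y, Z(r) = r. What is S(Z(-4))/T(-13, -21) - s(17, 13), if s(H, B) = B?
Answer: -415/27 ≈ -15.370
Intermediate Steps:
j(y) = 2*y
T(Y, x) = -6 + x (T(Y, x) = x - 6 = -6 + x)
S(c) = (-4 + c)² (S(c) = (2*(-2) + c)² = (-4 + c)²)
S(Z(-4))/T(-13, -21) - s(17, 13) = (-4 - 4)²/(-6 - 21) - 1*13 = (-8)²/(-27) - 13 = 64*(-1/27) - 13 = -64/27 - 13 = -415/27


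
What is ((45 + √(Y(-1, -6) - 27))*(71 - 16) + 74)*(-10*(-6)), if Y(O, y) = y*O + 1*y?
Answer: 152940 + 9900*I*√3 ≈ 1.5294e+5 + 17147.0*I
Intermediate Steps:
Y(O, y) = y + O*y (Y(O, y) = O*y + y = y + O*y)
((45 + √(Y(-1, -6) - 27))*(71 - 16) + 74)*(-10*(-6)) = ((45 + √(-6*(1 - 1) - 27))*(71 - 16) + 74)*(-10*(-6)) = ((45 + √(-6*0 - 27))*55 + 74)*60 = ((45 + √(0 - 27))*55 + 74)*60 = ((45 + √(-27))*55 + 74)*60 = ((45 + 3*I*√3)*55 + 74)*60 = ((2475 + 165*I*√3) + 74)*60 = (2549 + 165*I*√3)*60 = 152940 + 9900*I*√3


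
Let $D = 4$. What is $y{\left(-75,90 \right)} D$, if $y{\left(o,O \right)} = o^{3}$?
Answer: $-1687500$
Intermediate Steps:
$y{\left(-75,90 \right)} D = \left(-75\right)^{3} \cdot 4 = \left(-421875\right) 4 = -1687500$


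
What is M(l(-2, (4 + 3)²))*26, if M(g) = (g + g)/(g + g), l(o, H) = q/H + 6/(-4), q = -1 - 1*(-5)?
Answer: 26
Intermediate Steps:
q = 4 (q = -1 + 5 = 4)
l(o, H) = -3/2 + 4/H (l(o, H) = 4/H + 6/(-4) = 4/H + 6*(-¼) = 4/H - 3/2 = -3/2 + 4/H)
M(g) = 1 (M(g) = (2*g)/((2*g)) = (2*g)*(1/(2*g)) = 1)
M(l(-2, (4 + 3)²))*26 = 1*26 = 26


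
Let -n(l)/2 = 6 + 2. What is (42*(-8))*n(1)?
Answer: 5376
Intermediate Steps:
n(l) = -16 (n(l) = -2*(6 + 2) = -2*8 = -16)
(42*(-8))*n(1) = (42*(-8))*(-16) = -336*(-16) = 5376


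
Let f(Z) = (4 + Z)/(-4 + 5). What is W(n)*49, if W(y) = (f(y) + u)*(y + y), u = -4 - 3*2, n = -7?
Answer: 8918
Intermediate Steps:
f(Z) = 4 + Z (f(Z) = (4 + Z)/1 = (4 + Z)*1 = 4 + Z)
u = -10 (u = -4 - 6 = -10)
W(y) = 2*y*(-6 + y) (W(y) = ((4 + y) - 10)*(y + y) = (-6 + y)*(2*y) = 2*y*(-6 + y))
W(n)*49 = (2*(-7)*(-6 - 7))*49 = (2*(-7)*(-13))*49 = 182*49 = 8918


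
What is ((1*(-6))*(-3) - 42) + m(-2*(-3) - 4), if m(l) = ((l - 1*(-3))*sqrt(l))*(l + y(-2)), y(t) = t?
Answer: -24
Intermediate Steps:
m(l) = sqrt(l)*(-2 + l)*(3 + l) (m(l) = ((l - 1*(-3))*sqrt(l))*(l - 2) = ((l + 3)*sqrt(l))*(-2 + l) = ((3 + l)*sqrt(l))*(-2 + l) = (sqrt(l)*(3 + l))*(-2 + l) = sqrt(l)*(-2 + l)*(3 + l))
((1*(-6))*(-3) - 42) + m(-2*(-3) - 4) = ((1*(-6))*(-3) - 42) + sqrt(-2*(-3) - 4)*(-6 + (-2*(-3) - 4) + (-2*(-3) - 4)**2) = (-6*(-3) - 42) + sqrt(6 - 4)*(-6 + (6 - 4) + (6 - 4)**2) = (18 - 42) + sqrt(2)*(-6 + 2 + 2**2) = -24 + sqrt(2)*(-6 + 2 + 4) = -24 + sqrt(2)*0 = -24 + 0 = -24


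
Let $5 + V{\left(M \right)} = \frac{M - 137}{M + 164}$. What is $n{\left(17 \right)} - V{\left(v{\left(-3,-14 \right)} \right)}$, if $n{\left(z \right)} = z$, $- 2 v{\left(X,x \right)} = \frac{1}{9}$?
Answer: $\frac{67389}{2951} \approx 22.836$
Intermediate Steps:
$v{\left(X,x \right)} = - \frac{1}{18}$ ($v{\left(X,x \right)} = - \frac{1}{2 \cdot 9} = \left(- \frac{1}{2}\right) \frac{1}{9} = - \frac{1}{18}$)
$V{\left(M \right)} = -5 + \frac{-137 + M}{164 + M}$ ($V{\left(M \right)} = -5 + \frac{M - 137}{M + 164} = -5 + \frac{-137 + M}{164 + M}$)
$n{\left(17 \right)} - V{\left(v{\left(-3,-14 \right)} \right)} = 17 - \frac{-957 - - \frac{2}{9}}{164 - \frac{1}{18}} = 17 - \frac{-957 + \frac{2}{9}}{\frac{2951}{18}} = 17 - \frac{18}{2951} \left(- \frac{8611}{9}\right) = 17 - - \frac{17222}{2951} = 17 + \frac{17222}{2951} = \frac{67389}{2951}$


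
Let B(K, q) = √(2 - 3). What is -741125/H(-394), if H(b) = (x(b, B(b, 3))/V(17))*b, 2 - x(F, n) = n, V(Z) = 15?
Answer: 2223375/197 + 2223375*I/394 ≈ 11286.0 + 5643.1*I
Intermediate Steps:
B(K, q) = I (B(K, q) = √(-1) = I)
x(F, n) = 2 - n
H(b) = b*(2/15 - I/15) (H(b) = ((2 - I)/15)*b = ((2 - I)*(1/15))*b = (2/15 - I/15)*b = b*(2/15 - I/15))
-741125/H(-394) = -(-2223375/197 - 2223375*I/394) = -741125*45*(-788/15 - 394*I/15)/155236 = -33350625*(-788/15 - 394*I/15)/155236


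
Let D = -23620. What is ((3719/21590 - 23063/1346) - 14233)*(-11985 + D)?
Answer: 737212023162734/1453007 ≈ 5.0737e+8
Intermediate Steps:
((3719/21590 - 23063/1346) - 14233)*(-11985 + D) = ((3719/21590 - 23063/1346) - 14233)*(-11985 - 23620) = ((3719*(1/21590) - 23063*1/1346) - 14233)*(-35605) = ((3719/21590 - 23063/1346) - 14233)*(-35605) = (-123231099/7265035 - 14233)*(-35605) = -103526474254/7265035*(-35605) = 737212023162734/1453007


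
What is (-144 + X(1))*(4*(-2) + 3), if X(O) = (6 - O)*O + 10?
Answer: 645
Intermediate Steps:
X(O) = 10 + O*(6 - O) (X(O) = O*(6 - O) + 10 = 10 + O*(6 - O))
(-144 + X(1))*(4*(-2) + 3) = (-144 + (10 - 1*1² + 6*1))*(4*(-2) + 3) = (-144 + (10 - 1*1 + 6))*(-8 + 3) = (-144 + (10 - 1 + 6))*(-5) = (-144 + 15)*(-5) = -129*(-5) = 645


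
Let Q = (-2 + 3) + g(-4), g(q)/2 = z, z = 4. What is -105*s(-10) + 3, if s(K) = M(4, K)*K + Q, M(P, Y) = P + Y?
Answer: -7242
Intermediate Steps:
g(q) = 8 (g(q) = 2*4 = 8)
Q = 9 (Q = (-2 + 3) + 8 = 1 + 8 = 9)
s(K) = 9 + K*(4 + K) (s(K) = (4 + K)*K + 9 = K*(4 + K) + 9 = 9 + K*(4 + K))
-105*s(-10) + 3 = -105*(9 - 10*(4 - 10)) + 3 = -105*(9 - 10*(-6)) + 3 = -105*(9 + 60) + 3 = -105*69 + 3 = -7245 + 3 = -7242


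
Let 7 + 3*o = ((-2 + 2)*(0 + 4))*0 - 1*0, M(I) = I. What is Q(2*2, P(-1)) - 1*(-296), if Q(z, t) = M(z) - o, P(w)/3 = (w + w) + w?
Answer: 907/3 ≈ 302.33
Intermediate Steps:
P(w) = 9*w (P(w) = 3*((w + w) + w) = 3*(2*w + w) = 3*(3*w) = 9*w)
o = -7/3 (o = -7/3 + (((-2 + 2)*(0 + 4))*0 - 1*0)/3 = -7/3 + ((0*4)*0 + 0)/3 = -7/3 + (0*0 + 0)/3 = -7/3 + (0 + 0)/3 = -7/3 + (⅓)*0 = -7/3 + 0 = -7/3 ≈ -2.3333)
Q(z, t) = 7/3 + z (Q(z, t) = z - 1*(-7/3) = z + 7/3 = 7/3 + z)
Q(2*2, P(-1)) - 1*(-296) = (7/3 + 2*2) - 1*(-296) = (7/3 + 4) + 296 = 19/3 + 296 = 907/3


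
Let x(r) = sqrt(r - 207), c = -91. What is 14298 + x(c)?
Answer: 14298 + I*sqrt(298) ≈ 14298.0 + 17.263*I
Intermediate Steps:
x(r) = sqrt(-207 + r)
14298 + x(c) = 14298 + sqrt(-207 - 91) = 14298 + sqrt(-298) = 14298 + I*sqrt(298)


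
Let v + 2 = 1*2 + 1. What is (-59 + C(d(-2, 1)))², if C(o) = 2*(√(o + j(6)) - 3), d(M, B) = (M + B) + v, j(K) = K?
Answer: 4249 - 260*√6 ≈ 3612.1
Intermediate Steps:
v = 1 (v = -2 + (1*2 + 1) = -2 + (2 + 1) = -2 + 3 = 1)
d(M, B) = 1 + B + M (d(M, B) = (M + B) + 1 = (B + M) + 1 = 1 + B + M)
C(o) = -6 + 2*√(6 + o) (C(o) = 2*(√(o + 6) - 3) = 2*(√(6 + o) - 3) = 2*(-3 + √(6 + o)) = -6 + 2*√(6 + o))
(-59 + C(d(-2, 1)))² = (-59 + (-6 + 2*√(6 + (1 + 1 - 2))))² = (-59 + (-6 + 2*√(6 + 0)))² = (-59 + (-6 + 2*√6))² = (-65 + 2*√6)²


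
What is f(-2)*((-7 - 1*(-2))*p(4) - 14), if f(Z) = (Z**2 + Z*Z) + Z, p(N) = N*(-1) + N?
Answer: -84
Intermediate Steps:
p(N) = 0 (p(N) = -N + N = 0)
f(Z) = Z + 2*Z**2 (f(Z) = (Z**2 + Z**2) + Z = 2*Z**2 + Z = Z + 2*Z**2)
f(-2)*((-7 - 1*(-2))*p(4) - 14) = (-2*(1 + 2*(-2)))*((-7 - 1*(-2))*0 - 14) = (-2*(1 - 4))*((-7 + 2)*0 - 14) = (-2*(-3))*(-5*0 - 14) = 6*(0 - 14) = 6*(-14) = -84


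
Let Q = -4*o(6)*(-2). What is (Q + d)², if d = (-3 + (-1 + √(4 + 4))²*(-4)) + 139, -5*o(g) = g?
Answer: 217104/25 + 14464*√2/5 ≈ 12775.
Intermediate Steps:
o(g) = -g/5
d = 136 - 4*(-1 + 2*√2)² (d = (-3 + (-1 + √8)²*(-4)) + 139 = (-3 + (-1 + 2*√2)²*(-4)) + 139 = (-3 - 4*(-1 + 2*√2)²) + 139 = 136 - 4*(-1 + 2*√2)² ≈ 122.63)
Q = -48/5 (Q = -(-4)*6/5*(-2) = -4*(-6/5)*(-2) = (24/5)*(-2) = -48/5 ≈ -9.6000)
(Q + d)² = (-48/5 + (100 + 16*√2))² = (452/5 + 16*√2)²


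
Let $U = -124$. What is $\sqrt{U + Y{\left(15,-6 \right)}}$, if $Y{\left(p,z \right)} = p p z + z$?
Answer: $2 i \sqrt{370} \approx 38.471 i$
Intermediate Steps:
$Y{\left(p,z \right)} = z + z p^{2}$ ($Y{\left(p,z \right)} = p^{2} z + z = z p^{2} + z = z + z p^{2}$)
$\sqrt{U + Y{\left(15,-6 \right)}} = \sqrt{-124 - 6 \left(1 + 15^{2}\right)} = \sqrt{-124 - 6 \left(1 + 225\right)} = \sqrt{-124 - 1356} = \sqrt{-1480} = 2 i \sqrt{370}$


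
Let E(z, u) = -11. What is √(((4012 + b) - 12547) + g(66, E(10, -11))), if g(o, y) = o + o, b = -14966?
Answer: I*√23369 ≈ 152.87*I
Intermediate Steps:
g(o, y) = 2*o
√(((4012 + b) - 12547) + g(66, E(10, -11))) = √(((4012 - 14966) - 12547) + 2*66) = √((-10954 - 12547) + 132) = √(-23501 + 132) = √(-23369) = I*√23369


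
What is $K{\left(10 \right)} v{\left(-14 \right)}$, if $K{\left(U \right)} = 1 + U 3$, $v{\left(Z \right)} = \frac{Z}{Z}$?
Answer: $31$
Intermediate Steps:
$v{\left(Z \right)} = 1$
$K{\left(U \right)} = 1 + 3 U$
$K{\left(10 \right)} v{\left(-14 \right)} = \left(1 + 3 \cdot 10\right) 1 = \left(1 + 30\right) 1 = 31 \cdot 1 = 31$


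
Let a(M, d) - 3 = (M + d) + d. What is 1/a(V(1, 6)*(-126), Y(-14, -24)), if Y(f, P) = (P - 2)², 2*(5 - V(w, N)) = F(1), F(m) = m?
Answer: 1/788 ≈ 0.0012690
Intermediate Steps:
V(w, N) = 9/2 (V(w, N) = 5 - ½*1 = 5 - ½ = 9/2)
Y(f, P) = (-2 + P)²
a(M, d) = 3 + M + 2*d (a(M, d) = 3 + ((M + d) + d) = 3 + (M + 2*d) = 3 + M + 2*d)
1/a(V(1, 6)*(-126), Y(-14, -24)) = 1/(3 + (9/2)*(-126) + 2*(-2 - 24)²) = 1/(3 - 567 + 2*(-26)²) = 1/(3 - 567 + 2*676) = 1/(3 - 567 + 1352) = 1/788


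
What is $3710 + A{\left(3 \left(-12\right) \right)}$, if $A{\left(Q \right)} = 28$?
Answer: $3738$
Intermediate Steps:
$3710 + A{\left(3 \left(-12\right) \right)} = 3710 + 28 = 3738$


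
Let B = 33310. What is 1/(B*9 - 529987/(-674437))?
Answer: 674437/202189998217 ≈ 3.3357e-6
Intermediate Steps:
1/(B*9 - 529987/(-674437)) = 1/(33310*9 - 529987/(-674437)) = 1/(299790 - 529987*(-1/674437)) = 1/(299790 + 529987/674437) = 1/(202189998217/674437) = 674437/202189998217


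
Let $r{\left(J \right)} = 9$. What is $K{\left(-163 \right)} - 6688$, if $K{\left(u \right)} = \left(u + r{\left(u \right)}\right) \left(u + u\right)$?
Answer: $43516$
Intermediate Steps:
$K{\left(u \right)} = 2 u \left(9 + u\right)$ ($K{\left(u \right)} = \left(u + 9\right) \left(u + u\right) = \left(9 + u\right) 2 u = 2 u \left(9 + u\right)$)
$K{\left(-163 \right)} - 6688 = 2 \left(-163\right) \left(9 - 163\right) - 6688 = 2 \left(-163\right) \left(-154\right) - 6688 = 50204 - 6688 = 43516$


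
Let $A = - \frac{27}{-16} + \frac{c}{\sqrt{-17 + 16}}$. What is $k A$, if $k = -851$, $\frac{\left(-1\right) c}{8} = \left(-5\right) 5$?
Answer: $- \frac{22977}{16} + 170200 i \approx -1436.1 + 1.702 \cdot 10^{5} i$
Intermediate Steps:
$c = 200$ ($c = - 8 \left(\left(-5\right) 5\right) = \left(-8\right) \left(-25\right) = 200$)
$A = \frac{27}{16} - 200 i$ ($A = - \frac{27}{-16} + \frac{200}{\sqrt{-17 + 16}} = \left(-27\right) \left(- \frac{1}{16}\right) + \frac{200}{\sqrt{-1}} = \frac{27}{16} + \frac{200}{i} = \frac{27}{16} + 200 \left(- i\right) = \frac{27}{16} - 200 i \approx 1.6875 - 200.0 i$)
$k A = - 851 \left(\frac{27}{16} - 200 i\right) = - \frac{22977}{16} + 170200 i$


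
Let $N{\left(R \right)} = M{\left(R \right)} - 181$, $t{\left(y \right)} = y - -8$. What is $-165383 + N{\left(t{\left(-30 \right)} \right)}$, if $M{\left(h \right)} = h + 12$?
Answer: $-165574$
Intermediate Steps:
$t{\left(y \right)} = 8 + y$ ($t{\left(y \right)} = y + 8 = 8 + y$)
$M{\left(h \right)} = 12 + h$
$N{\left(R \right)} = -169 + R$ ($N{\left(R \right)} = \left(12 + R\right) - 181 = -169 + R$)
$-165383 + N{\left(t{\left(-30 \right)} \right)} = -165383 + \left(-169 + \left(8 - 30\right)\right) = -165383 - 191 = -165574$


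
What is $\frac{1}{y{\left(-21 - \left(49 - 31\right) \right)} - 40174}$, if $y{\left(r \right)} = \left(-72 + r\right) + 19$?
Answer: $- \frac{1}{40266} \approx -2.4835 \cdot 10^{-5}$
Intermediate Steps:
$y{\left(r \right)} = -53 + r$
$\frac{1}{y{\left(-21 - \left(49 - 31\right) \right)} - 40174} = \frac{1}{\left(-53 - 39\right) - 40174} = \frac{1}{-92 - 40174} = \frac{1}{-40266} = - \frac{1}{40266}$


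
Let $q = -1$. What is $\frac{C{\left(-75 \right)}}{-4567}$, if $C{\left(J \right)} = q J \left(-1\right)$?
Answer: $\frac{75}{4567} \approx 0.016422$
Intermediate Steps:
$C{\left(J \right)} = J$ ($C{\left(J \right)} = - J \left(-1\right) = J$)
$\frac{C{\left(-75 \right)}}{-4567} = - \frac{75}{-4567} = \left(-75\right) \left(- \frac{1}{4567}\right) = \frac{75}{4567}$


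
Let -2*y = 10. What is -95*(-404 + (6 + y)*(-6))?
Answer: 38950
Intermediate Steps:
y = -5 (y = -½*10 = -5)
-95*(-404 + (6 + y)*(-6)) = -95*(-404 + (6 - 5)*(-6)) = -95*(-404 + 1*(-6)) = -95*(-404 - 6) = -95*(-410) = 38950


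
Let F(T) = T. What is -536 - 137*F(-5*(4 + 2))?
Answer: 3574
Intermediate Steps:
-536 - 137*F(-5*(4 + 2)) = -536 - (-685)*(4 + 2) = -536 - (-685)*6 = -536 - 137*(-30) = -536 + 4110 = 3574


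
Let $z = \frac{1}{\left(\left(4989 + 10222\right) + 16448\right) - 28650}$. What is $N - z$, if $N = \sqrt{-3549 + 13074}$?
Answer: $- \frac{1}{3009} + 5 \sqrt{381} \approx 97.596$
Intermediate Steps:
$z = \frac{1}{3009}$ ($z = \frac{1}{\left(15211 + 16448\right) - 28650} = \frac{1}{31659 - 28650} = \frac{1}{3009} \approx 0.00033234$)
$N = 5 \sqrt{381}$ ($N = \sqrt{9525} = 5 \sqrt{381} \approx 97.596$)
$N - z = 5 \sqrt{381} - \frac{1}{3009} = - \frac{1}{3009} + 5 \sqrt{381}$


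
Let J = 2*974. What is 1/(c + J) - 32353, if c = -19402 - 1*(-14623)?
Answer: -91591344/2831 ≈ -32353.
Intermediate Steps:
c = -4779 (c = -19402 + 14623 = -4779)
J = 1948
1/(c + J) - 32353 = 1/(-4779 + 1948) - 32353 = 1/(-2831) - 32353 = -1/2831 - 32353 = -91591344/2831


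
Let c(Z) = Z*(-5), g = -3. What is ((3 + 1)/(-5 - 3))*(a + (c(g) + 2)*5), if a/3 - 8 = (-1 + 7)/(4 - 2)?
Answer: -59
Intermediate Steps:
c(Z) = -5*Z
a = 33 (a = 24 + 3*((-1 + 7)/(4 - 2)) = 24 + 3*(6/2) = 24 + 3*(6*(½)) = 24 + 3*3 = 24 + 9 = 33)
((3 + 1)/(-5 - 3))*(a + (c(g) + 2)*5) = ((3 + 1)/(-5 - 3))*(33 + (-5*(-3) + 2)*5) = (4/(-8))*(33 + (15 + 2)*5) = (4*(-⅛))*(33 + 17*5) = -(33 + 85)/2 = -½*118 = -59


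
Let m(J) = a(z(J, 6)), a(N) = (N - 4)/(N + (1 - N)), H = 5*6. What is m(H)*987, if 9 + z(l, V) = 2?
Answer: -10857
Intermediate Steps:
z(l, V) = -7 (z(l, V) = -9 + 2 = -7)
H = 30
a(N) = -4 + N (a(N) = (-4 + N)/1 = (-4 + N)*1 = -4 + N)
m(J) = -11 (m(J) = -4 - 7 = -11)
m(H)*987 = -11*987 = -10857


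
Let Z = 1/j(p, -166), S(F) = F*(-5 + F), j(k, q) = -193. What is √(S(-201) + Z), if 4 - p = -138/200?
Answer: √1542331901/193 ≈ 203.48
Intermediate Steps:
p = 469/100 (p = 4 - (-138)/200 = 4 - 1*(-69/100) = 4 + 69/100 = 469/100 ≈ 4.6900)
Z = -1/193 (Z = 1/(-193) = -1/193 ≈ -0.0051813)
√(S(-201) + Z) = √(-201*(-5 - 201) - 1/193) = √(-201*(-206) - 1/193) = √(41406 - 1/193) = √(7991357/193) = √1542331901/193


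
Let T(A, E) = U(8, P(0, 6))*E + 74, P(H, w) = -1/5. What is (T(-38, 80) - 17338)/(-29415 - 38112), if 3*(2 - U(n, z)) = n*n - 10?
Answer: 304/1107 ≈ 0.27462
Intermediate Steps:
P(H, w) = -1/5 (P(H, w) = -1*1/5 = -1/5)
U(n, z) = 16/3 - n**2/3 (U(n, z) = 2 - (n*n - 10)/3 = 2 - (n**2 - 10)/3 = 2 - (-10 + n**2)/3 = 2 + (10/3 - n**2/3) = 16/3 - n**2/3)
T(A, E) = 74 - 16*E (T(A, E) = (16/3 - 1/3*8**2)*E + 74 = (16/3 - 1/3*64)*E + 74 = (16/3 - 64/3)*E + 74 = -16*E + 74 = 74 - 16*E)
(T(-38, 80) - 17338)/(-29415 - 38112) = ((74 - 16*80) - 17338)/(-29415 - 38112) = ((74 - 1280) - 17338)/(-67527) = (-1206 - 17338)*(-1/67527) = -18544*(-1/67527) = 304/1107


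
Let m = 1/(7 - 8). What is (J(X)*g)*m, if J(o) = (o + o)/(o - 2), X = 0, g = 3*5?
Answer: 0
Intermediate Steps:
g = 15
m = -1 (m = 1/(-1) = -1)
J(o) = 2*o/(-2 + o) (J(o) = (2*o)/(-2 + o) = 2*o/(-2 + o))
(J(X)*g)*m = ((2*0/(-2 + 0))*15)*(-1) = ((2*0/(-2))*15)*(-1) = ((2*0*(-½))*15)*(-1) = (0*15)*(-1) = 0*(-1) = 0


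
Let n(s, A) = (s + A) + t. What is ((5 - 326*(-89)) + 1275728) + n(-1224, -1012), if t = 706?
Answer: 1303217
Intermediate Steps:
n(s, A) = 706 + A + s (n(s, A) = (s + A) + 706 = (A + s) + 706 = 706 + A + s)
((5 - 326*(-89)) + 1275728) + n(-1224, -1012) = ((5 - 326*(-89)) + 1275728) + (706 - 1012 - 1224) = ((5 + 29014) + 1275728) - 1530 = (29019 + 1275728) - 1530 = 1304747 - 1530 = 1303217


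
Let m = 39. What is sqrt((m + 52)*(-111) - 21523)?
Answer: 2*I*sqrt(7906) ≈ 177.83*I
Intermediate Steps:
sqrt((m + 52)*(-111) - 21523) = sqrt((39 + 52)*(-111) - 21523) = sqrt(91*(-111) - 21523) = sqrt(-10101 - 21523) = sqrt(-31624) = 2*I*sqrt(7906)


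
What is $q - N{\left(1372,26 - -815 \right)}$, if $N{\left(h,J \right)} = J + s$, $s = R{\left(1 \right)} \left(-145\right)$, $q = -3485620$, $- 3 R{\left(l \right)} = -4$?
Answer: $- \frac{10458803}{3} \approx -3.4863 \cdot 10^{6}$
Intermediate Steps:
$R{\left(l \right)} = \frac{4}{3}$ ($R{\left(l \right)} = \left(- \frac{1}{3}\right) \left(-4\right) = \frac{4}{3}$)
$s = - \frac{580}{3}$ ($s = \frac{4}{3} \left(-145\right) = - \frac{580}{3} \approx -193.33$)
$N{\left(h,J \right)} = - \frac{580}{3} + J$ ($N{\left(h,J \right)} = J - \frac{580}{3} = - \frac{580}{3} + J$)
$q - N{\left(1372,26 - -815 \right)} = -3485620 - \left(- \frac{580}{3} + \left(26 - -815\right)\right) = -3485620 - \left(- \frac{580}{3} + \left(26 + 815\right)\right) = -3485620 - \left(- \frac{580}{3} + 841\right) = -3485620 - \frac{1943}{3} = - \frac{10458803}{3}$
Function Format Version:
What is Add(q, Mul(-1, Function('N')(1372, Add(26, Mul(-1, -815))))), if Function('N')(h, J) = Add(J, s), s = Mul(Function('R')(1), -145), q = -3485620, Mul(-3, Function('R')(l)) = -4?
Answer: Rational(-10458803, 3) ≈ -3.4863e+6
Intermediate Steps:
Function('R')(l) = Rational(4, 3) (Function('R')(l) = Mul(Rational(-1, 3), -4) = Rational(4, 3))
s = Rational(-580, 3) (s = Mul(Rational(4, 3), -145) = Rational(-580, 3) ≈ -193.33)
Function('N')(h, J) = Add(Rational(-580, 3), J) (Function('N')(h, J) = Add(J, Rational(-580, 3)) = Add(Rational(-580, 3), J))
Add(q, Mul(-1, Function('N')(1372, Add(26, Mul(-1, -815))))) = Add(-3485620, Mul(-1, Add(Rational(-580, 3), Add(26, Mul(-1, -815))))) = Add(-3485620, Mul(-1, Add(Rational(-580, 3), Add(26, 815)))) = Add(-3485620, Mul(-1, Add(Rational(-580, 3), 841))) = Add(-3485620, Mul(-1, Rational(1943, 3))) = Add(-3485620, Rational(-1943, 3)) = Rational(-10458803, 3)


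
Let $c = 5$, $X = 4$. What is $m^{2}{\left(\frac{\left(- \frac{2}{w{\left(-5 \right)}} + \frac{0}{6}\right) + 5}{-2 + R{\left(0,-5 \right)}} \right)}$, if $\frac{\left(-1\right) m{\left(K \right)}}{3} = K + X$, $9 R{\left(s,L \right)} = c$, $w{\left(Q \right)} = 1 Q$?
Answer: $\frac{2601}{4225} \approx 0.61562$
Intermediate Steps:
$w{\left(Q \right)} = Q$
$R{\left(s,L \right)} = \frac{5}{9}$ ($R{\left(s,L \right)} = \frac{1}{9} \cdot 5 = \frac{5}{9}$)
$m{\left(K \right)} = -12 - 3 K$ ($m{\left(K \right)} = - 3 \left(K + 4\right) = - 3 \left(4 + K\right) = -12 - 3 K$)
$m^{2}{\left(\frac{\left(- \frac{2}{w{\left(-5 \right)}} + \frac{0}{6}\right) + 5}{-2 + R{\left(0,-5 \right)}} \right)} = \left(-12 - 3 \frac{\left(- \frac{2}{-5} + \frac{0}{6}\right) + 5}{-2 + \frac{5}{9}}\right)^{2} = \left(-12 - 3 \frac{\left(\left(-2\right) \left(- \frac{1}{5}\right) + 0 \cdot \frac{1}{6}\right) + 5}{- \frac{13}{9}}\right)^{2} = \left(-12 - 3 \left(\left(\frac{2}{5} + 0\right) + 5\right) \left(- \frac{9}{13}\right)\right)^{2} = \left(-12 - 3 \left(\frac{2}{5} + 5\right) \left(- \frac{9}{13}\right)\right)^{2} = \left(-12 - 3 \cdot \frac{27}{5} \left(- \frac{9}{13}\right)\right)^{2} = \left(-12 - - \frac{729}{65}\right)^{2} = \left(-12 + \frac{729}{65}\right)^{2} = \left(- \frac{51}{65}\right)^{2} = \frac{2601}{4225}$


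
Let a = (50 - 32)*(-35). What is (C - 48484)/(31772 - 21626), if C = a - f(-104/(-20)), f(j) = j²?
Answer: -614263/126825 ≈ -4.8434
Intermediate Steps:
a = -630 (a = 18*(-35) = -630)
C = -16426/25 (C = -630 - (-104/(-20))² = -630 - (-104*(-1/20))² = -630 - (26/5)² = -630 - 1*676/25 = -630 - 676/25 = -16426/25 ≈ -657.04)
(C - 48484)/(31772 - 21626) = (-16426/25 - 48484)/(31772 - 21626) = -1228526/25/10146 = -1228526/25*1/10146 = -614263/126825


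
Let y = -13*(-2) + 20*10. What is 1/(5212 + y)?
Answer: 1/5438 ≈ 0.00018389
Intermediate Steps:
y = 226 (y = 26 + 200 = 226)
1/(5212 + y) = 1/(5212 + 226) = 1/5438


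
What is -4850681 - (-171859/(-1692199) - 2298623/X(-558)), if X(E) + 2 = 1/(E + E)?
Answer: -22670109381887406/3778680367 ≈ -5.9995e+6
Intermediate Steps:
X(E) = -2 + 1/(2*E) (X(E) = -2 + 1/(E + E) = -2 + 1/(2*E))
-4850681 - (-171859/(-1692199) - 2298623/X(-558)) = -4850681 - (-171859/(-1692199) - 2298623/(-2 + (1/2)/(-558))) = -4850681 - (-171859*(-1/1692199) - 2298623/(-2 + (1/2)*(-1/558))) = -4850681 - (171859/1692199 - 2298623/(-2 - 1/1116)) = -4850681 - (171859/1692199 - 2298623/(-2233/1116)) = -4850681 - (171859/1692199 - 2298623*(-1116/2233)) = -4850681 - (171859/1692199 + 2565263268/2233) = -4850681 - 1*4340936320607479/3778680367 = -4850681 - 4340936320607479/3778680367 = -22670109381887406/3778680367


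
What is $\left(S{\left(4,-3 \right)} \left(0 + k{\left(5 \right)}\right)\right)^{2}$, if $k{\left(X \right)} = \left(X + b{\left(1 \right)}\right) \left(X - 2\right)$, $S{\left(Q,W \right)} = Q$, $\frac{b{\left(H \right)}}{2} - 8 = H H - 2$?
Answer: $51984$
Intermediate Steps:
$b{\left(H \right)} = 12 + 2 H^{2}$ ($b{\left(H \right)} = 16 + 2 \left(H H - 2\right) = 16 + 2 \left(H^{2} - 2\right) = 16 + 2 \left(-2 + H^{2}\right) = 16 + \left(-4 + 2 H^{2}\right) = 12 + 2 H^{2}$)
$k{\left(X \right)} = \left(-2 + X\right) \left(14 + X\right)$ ($k{\left(X \right)} = \left(X + \left(12 + 2 \cdot 1^{2}\right)\right) \left(X - 2\right) = \left(X + \left(12 + 2 \cdot 1\right)\right) \left(-2 + X\right) = \left(X + \left(12 + 2\right)\right) \left(-2 + X\right) = \left(X + 14\right) \left(-2 + X\right) = \left(14 + X\right) \left(-2 + X\right) = \left(-2 + X\right) \left(14 + X\right)$)
$\left(S{\left(4,-3 \right)} \left(0 + k{\left(5 \right)}\right)\right)^{2} = \left(4 \left(0 + \left(-28 + 5^{2} + 12 \cdot 5\right)\right)\right)^{2} = \left(4 \left(0 + \left(-28 + 25 + 60\right)\right)\right)^{2} = \left(4 \left(0 + 57\right)\right)^{2} = \left(4 \cdot 57\right)^{2} = 228^{2} = 51984$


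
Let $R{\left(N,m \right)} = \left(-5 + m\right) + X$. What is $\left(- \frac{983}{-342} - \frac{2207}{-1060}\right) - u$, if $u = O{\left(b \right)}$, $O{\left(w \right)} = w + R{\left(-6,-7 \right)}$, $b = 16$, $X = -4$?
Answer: $\frac{898387}{181260} \approx 4.9563$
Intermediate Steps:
$R{\left(N,m \right)} = -9 + m$ ($R{\left(N,m \right)} = \left(-5 + m\right) - 4 = -9 + m$)
$O{\left(w \right)} = -16 + w$ ($O{\left(w \right)} = w - 16 = -16 + w$)
$u = 0$ ($u = -16 + 16 = 0$)
$\left(- \frac{983}{-342} - \frac{2207}{-1060}\right) - u = \left(- \frac{983}{-342} - \frac{2207}{-1060}\right) - 0 = \left(\left(-983\right) \left(- \frac{1}{342}\right) - - \frac{2207}{1060}\right) + 0 = \left(\frac{983}{342} + \frac{2207}{1060}\right) + 0 = \frac{898387}{181260} + 0 = \frac{898387}{181260}$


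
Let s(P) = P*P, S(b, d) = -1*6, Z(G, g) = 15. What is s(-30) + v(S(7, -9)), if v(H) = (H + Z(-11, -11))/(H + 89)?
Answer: 74709/83 ≈ 900.11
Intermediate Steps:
S(b, d) = -6
s(P) = P**2
v(H) = (15 + H)/(89 + H) (v(H) = (H + 15)/(H + 89) = (15 + H)/(89 + H))
s(-30) + v(S(7, -9)) = (-30)**2 + (15 - 6)/(89 - 6) = 900 + 9/83 = 74709/83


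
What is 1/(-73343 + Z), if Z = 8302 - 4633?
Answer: -1/69674 ≈ -1.4353e-5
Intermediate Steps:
Z = 3669
1/(-73343 + Z) = 1/(-73343 + 3669) = 1/(-69674) = -1/69674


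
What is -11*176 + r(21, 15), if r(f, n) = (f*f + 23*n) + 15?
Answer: -1135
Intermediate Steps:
r(f, n) = 15 + f² + 23*n (r(f, n) = (f² + 23*n) + 15 = 15 + f² + 23*n)
-11*176 + r(21, 15) = -11*176 + (15 + 21² + 23*15) = -1936 + (15 + 441 + 345) = -1936 + 801 = -1135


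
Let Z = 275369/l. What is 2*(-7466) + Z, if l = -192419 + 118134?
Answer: -1109498989/74285 ≈ -14936.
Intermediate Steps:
l = -74285
Z = -275369/74285 (Z = 275369/(-74285) = 275369*(-1/74285) = -275369/74285 ≈ -3.7069)
2*(-7466) + Z = 2*(-7466) - 275369/74285 = -14932 - 275369/74285 = -1109498989/74285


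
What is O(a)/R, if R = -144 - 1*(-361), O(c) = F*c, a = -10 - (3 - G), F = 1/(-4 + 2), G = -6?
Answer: 19/434 ≈ 0.043779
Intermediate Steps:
F = -1/2 (F = 1/(-2) = -1/2 ≈ -0.50000)
a = -19 (a = -10 - (3 - 1*(-6)) = -10 - (3 + 6) = -10 - 1*9 = -10 - 9 = -19)
O(c) = -c/2
R = 217 (R = -144 + 361 = 217)
O(a)/R = -1/2*(-19)/217 = (19/2)*(1/217) = 19/434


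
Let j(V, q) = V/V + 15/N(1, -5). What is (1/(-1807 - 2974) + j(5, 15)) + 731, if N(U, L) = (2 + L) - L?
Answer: 7071097/9562 ≈ 739.50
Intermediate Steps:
N(U, L) = 2
j(V, q) = 17/2 (j(V, q) = V/V + 15/2 = 1 + 15*(1/2) = 1 + 15/2 = 17/2)
(1/(-1807 - 2974) + j(5, 15)) + 731 = (1/(-1807 - 2974) + 17/2) + 731 = (1/(-4781) + 17/2) + 731 = (-1/4781 + 17/2) + 731 = 81275/9562 + 731 = 7071097/9562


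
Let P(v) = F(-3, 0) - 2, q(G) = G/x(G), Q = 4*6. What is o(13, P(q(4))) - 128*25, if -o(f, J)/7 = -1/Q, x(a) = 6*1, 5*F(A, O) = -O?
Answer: -76793/24 ≈ -3199.7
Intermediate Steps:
F(A, O) = -O/5 (F(A, O) = (-O)/5 = -O/5)
Q = 24
x(a) = 6
q(G) = G/6
P(v) = -2 (P(v) = -⅕*0 - 2 = 0 - 2 = -2)
o(f, J) = 7/24 (o(f, J) = -(-7)/24 = -7*(-1/24) = 7/24)
o(13, P(q(4))) - 128*25 = 7/24 - 128*25 = 7/24 - 3200 = -76793/24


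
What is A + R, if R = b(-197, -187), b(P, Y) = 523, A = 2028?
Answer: 2551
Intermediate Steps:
R = 523
A + R = 2028 + 523 = 2551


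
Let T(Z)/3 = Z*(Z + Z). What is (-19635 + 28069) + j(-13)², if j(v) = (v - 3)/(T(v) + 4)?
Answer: 2185089218/259081 ≈ 8434.0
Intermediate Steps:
T(Z) = 6*Z² (T(Z) = 3*(Z*(Z + Z)) = 3*(Z*(2*Z)) = 3*(2*Z²) = 6*Z²)
j(v) = (-3 + v)/(4 + 6*v²) (j(v) = (v - 3)/(6*v² + 4) = (-3 + v)/(4 + 6*v²))
(-19635 + 28069) + j(-13)² = (-19635 + 28069) + ((-3 - 13)/(2*(2 + 3*(-13)²)))² = 8434 + ((½)*(-16)/(2 + 3*169))² = 8434 + ((½)*(-16)/(2 + 507))² = 8434 + ((½)*(-16)/509)² = 8434 + ((½)*(1/509)*(-16))² = 8434 + (-8/509)² = 8434 + 64/259081 = 2185089218/259081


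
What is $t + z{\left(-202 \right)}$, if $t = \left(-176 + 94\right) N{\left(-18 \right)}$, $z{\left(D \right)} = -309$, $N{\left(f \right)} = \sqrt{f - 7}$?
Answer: $-309 - 410 i \approx -309.0 - 410.0 i$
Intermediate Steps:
$N{\left(f \right)} = \sqrt{-7 + f}$
$t = - 410 i$ ($t = \left(-176 + 94\right) \sqrt{-7 - 18} = - 82 \sqrt{-25} = - 82 \cdot 5 i = - 410 i \approx - 410.0 i$)
$t + z{\left(-202 \right)} = - 410 i - 309 = -309 - 410 i$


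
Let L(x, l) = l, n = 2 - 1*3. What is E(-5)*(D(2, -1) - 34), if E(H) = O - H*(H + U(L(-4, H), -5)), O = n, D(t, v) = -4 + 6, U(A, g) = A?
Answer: 1632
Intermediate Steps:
n = -1 (n = 2 - 3 = -1)
D(t, v) = 2
O = -1
E(H) = -1 - 2*H² (E(H) = -1 - H*(H + H) = -1 - H*2*H = -1 - 2*H²)
E(-5)*(D(2, -1) - 34) = (-1 - 2*(-5)²)*(2 - 34) = (-1 - 2*25)*(-32) = (-1 - 50)*(-32) = -51*(-32) = 1632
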